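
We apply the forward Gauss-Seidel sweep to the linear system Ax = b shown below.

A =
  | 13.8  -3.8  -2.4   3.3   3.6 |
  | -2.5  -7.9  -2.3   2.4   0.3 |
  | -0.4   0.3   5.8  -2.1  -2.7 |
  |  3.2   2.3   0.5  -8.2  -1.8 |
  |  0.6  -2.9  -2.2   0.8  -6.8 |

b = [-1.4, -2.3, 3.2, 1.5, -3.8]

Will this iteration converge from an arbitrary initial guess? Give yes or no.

yes

Write A = D+L+U with D = diag(13.8, -7.9, 5.8, -8.2, -6.8).
T_GS = -(D+L)⁻¹U: row 0 first, T[0,2] = -(-2.4)/(13.8) = +0.1739; later rows by forward substitution.
  T[0,:] = [+0.0000, +0.2754, +0.1739, -0.2391, -0.2609]
  T[1,:] = [+0.0000, -0.0871, -0.3462, +0.3795, +0.1205]
  T[2,:] = [+0.0000, +0.0235, +0.0299, +0.3259, +0.4413]
  T[3,:] = [+0.0000, +0.0844, -0.0274, +0.0330, -0.2606]
  T[4,:] = [+0.0000, +0.0638, +0.1501, -0.2845, -0.2478]
eigenvalue magnitudes: 0.6111, 0.1951, 0.1951, 0.0242, 0.0000.
ρ(T) = max|λ| = 0.6111; 0.6111 < 1, so it converges for any x₀.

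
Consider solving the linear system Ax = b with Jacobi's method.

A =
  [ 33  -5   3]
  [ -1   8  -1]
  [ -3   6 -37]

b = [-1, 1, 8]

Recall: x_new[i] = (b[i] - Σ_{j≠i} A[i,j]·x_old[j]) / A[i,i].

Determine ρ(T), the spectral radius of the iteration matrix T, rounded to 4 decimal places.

Write A = D+L+U with D = diag(33, 8, -37).
T_J = -D⁻¹(L+U): T[2,0] = -(-3)/(-37) = -0.0811; T[2,2] = 0.
  T[0,:] = [+0.0000 +0.1515 -0.0909]
  T[1,:] = [+0.1250 +0.0000 +0.1250]
  T[2,:] = [-0.0811 +0.1622 +0.0000]
|λ(T)| sorted: 0.2456, 0.1593, 0.0863.
ρ = 0.2456; 0.2456 < 1 ⇒ converges.

0.2456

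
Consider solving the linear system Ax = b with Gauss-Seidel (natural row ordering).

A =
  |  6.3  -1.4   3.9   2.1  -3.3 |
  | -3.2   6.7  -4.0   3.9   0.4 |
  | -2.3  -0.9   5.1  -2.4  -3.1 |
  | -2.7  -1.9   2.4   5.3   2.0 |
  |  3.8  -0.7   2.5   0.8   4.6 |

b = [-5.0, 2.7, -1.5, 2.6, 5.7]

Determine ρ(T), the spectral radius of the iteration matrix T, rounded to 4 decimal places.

Split A = D + L + U, D = diag(6.3, 6.7, 5.1, 5.3, 4.6).
GS T = -(D+L)⁻¹U: row 0 first, T[0,2] = -(3.9)/(6.3) = -0.6190; later rows by forward substitution.
  T[0,:] = [+0.0000  +0.2222  -0.6190  -0.3333  +0.5238]
  T[1,:] = [+0.0000  +0.1061  +0.3014  -0.7413  +0.1905]
  T[2,:] = [+0.0000  +0.1189  -0.2260  +0.1894  +0.8777]
  T[3,:] = [+0.0000  +0.0974  -0.1050  -0.5213  -0.4397]
  T[4,:] = [+0.0000  -0.2490  +0.6983  +0.1503  -0.8043]
|roots of det(T-λI)|: 1.3903, 0.2778, 0.2778, 0.1813, 0.0000.
ρ = 1.3903; 1.3903 > 1: divergent.

1.3903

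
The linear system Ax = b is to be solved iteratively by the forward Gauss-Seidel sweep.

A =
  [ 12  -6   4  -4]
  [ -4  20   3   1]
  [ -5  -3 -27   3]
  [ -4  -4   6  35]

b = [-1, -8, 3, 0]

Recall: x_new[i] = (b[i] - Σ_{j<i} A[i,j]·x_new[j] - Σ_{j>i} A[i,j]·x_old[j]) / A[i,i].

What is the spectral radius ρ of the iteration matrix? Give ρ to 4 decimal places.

0.2242

Let D = diag(12, 20, -27, 35); L, U the strict triangles.
GS T = -(D+L)⁻¹U: row 0 first, T[0,2] = -(4)/(12) = -0.3333; later rows by forward substitution.
  T[0,:] = [+0.0000, +0.5000, -0.3333, +0.3333]
  T[1,:] = [+0.0000, +0.1000, -0.2167, +0.0167]
  T[2,:] = [+0.0000, -0.1037, +0.0858, +0.0475]
  T[3,:] = [+0.0000, +0.0863, -0.0776, +0.0319]
|eigenvalues of T|: 0.2242, 0.0685, 0.0620, 0.0000.
spectral radius ρ = 0.2242; 0.2242 < 1 ⇒ converges.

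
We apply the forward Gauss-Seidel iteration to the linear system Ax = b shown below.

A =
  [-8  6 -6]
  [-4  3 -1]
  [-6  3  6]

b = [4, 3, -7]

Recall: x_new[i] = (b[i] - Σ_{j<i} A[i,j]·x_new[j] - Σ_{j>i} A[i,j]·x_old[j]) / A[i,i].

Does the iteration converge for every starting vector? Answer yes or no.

A = D + L + U where D = diag(-8, 3, 6).
Gauss-Seidel: T = -(D+L)⁻¹U, row 0 first, T[0,2] = -(-6)/(-8) = -0.7500; later rows by forward substitution.
  T[0,:] = [+0.0000 +0.7500 -0.7500]
  T[1,:] = [+0.0000 +1.0000 -0.6667]
  T[2,:] = [+0.0000 +0.2500 -0.4167]
|roots of det(T-λI)|: 0.8705, 0.2872, 0.0000.
ρ = 0.8705; 0.8705 < 1: convergent.

yes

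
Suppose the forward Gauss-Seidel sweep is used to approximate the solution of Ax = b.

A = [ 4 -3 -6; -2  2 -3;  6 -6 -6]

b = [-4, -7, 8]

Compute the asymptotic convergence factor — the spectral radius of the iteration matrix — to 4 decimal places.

A = D + L + U where D = diag(4, 2, -6).
T_GS = -(D+L)⁻¹U: row 0 first, T[0,2] = -(-6)/(4) = +1.5000; later rows by forward substitution.
  T[0,:] = [+0.0000, +0.7500, +1.5000]
  T[1,:] = [+0.0000, +0.7500, +3.0000]
  T[2,:] = [+0.0000, +0.0000, -1.5000]
moduli |λ_i(T)| = 1.5000, 0.7500, 0.0000.
ρ = 1.5000; 1.5000 > 1, so it fails to converge.

1.5000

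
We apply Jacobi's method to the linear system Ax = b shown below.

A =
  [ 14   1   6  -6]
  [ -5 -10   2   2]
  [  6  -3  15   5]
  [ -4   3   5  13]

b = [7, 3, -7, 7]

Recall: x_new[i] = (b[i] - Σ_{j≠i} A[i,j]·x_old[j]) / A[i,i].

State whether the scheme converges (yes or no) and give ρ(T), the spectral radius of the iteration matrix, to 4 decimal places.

yes, ρ = 0.8613

Diagonal D = diag(14, -10, 15, 13); L, U strict lower/upper.
T_J = -D⁻¹(L+U): T[0,2] = -(6)/(14) = -0.4286; T[0,0] = 0.
  T[0,:] = [+0.0000, -0.0714, -0.4286, +0.4286]
  T[1,:] = [-0.5000, +0.0000, +0.2000, +0.2000]
  T[2,:] = [-0.4000, +0.2000, +0.0000, -0.3333]
  T[3,:] = [+0.3077, -0.2308, -0.3846, +0.0000]
eigenvalue magnitudes: 0.8613, 0.3966, 0.3105, 0.3105.
ρ = 0.8613; 0.8613 < 1: convergent.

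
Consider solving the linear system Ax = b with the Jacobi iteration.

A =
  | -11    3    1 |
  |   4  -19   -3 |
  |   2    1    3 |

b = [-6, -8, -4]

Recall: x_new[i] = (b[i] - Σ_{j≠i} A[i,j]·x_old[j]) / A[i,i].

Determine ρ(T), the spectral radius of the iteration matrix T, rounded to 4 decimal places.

0.3394

Let D = diag(-11, -19, 3); L, U the strict triangles.
Jacobi: T = -D⁻¹(L+U), T[2,0] = -(2)/(3) = -0.6667; T[2,2] = 0.
  T[0,:] = [+0.0000  +0.2727  +0.0909]
  T[1,:] = [+0.2105  +0.0000  -0.1579]
  T[2,:] = [-0.6667  -0.3333  +0.0000]
|eigenvalues of T|: 0.3394, 0.2565, 0.2565.
ρ = 0.3394; 0.3394 < 1: convergent.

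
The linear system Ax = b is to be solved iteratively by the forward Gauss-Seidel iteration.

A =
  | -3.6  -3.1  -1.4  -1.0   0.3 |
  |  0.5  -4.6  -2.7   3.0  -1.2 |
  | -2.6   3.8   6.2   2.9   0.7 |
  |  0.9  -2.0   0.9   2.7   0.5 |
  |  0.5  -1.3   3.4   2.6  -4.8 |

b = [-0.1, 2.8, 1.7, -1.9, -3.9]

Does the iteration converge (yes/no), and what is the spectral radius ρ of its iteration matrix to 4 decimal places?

no, ρ = 1.6061

Diagonal D = diag(-3.6, -4.6, 6.2, 2.7, -4.8); L, U strict lower/upper.
GS T = -(D+L)⁻¹U: row 0 first, T[0,1] = -(-3.1)/(-3.6) = -0.8611; later rows by forward substitution.
  T[0,:] = [+0.0000 -0.8611 -0.3889 -0.2778 +0.0833]
  T[1,:] = [+0.0000 -0.0936 -0.6292 +0.6220 -0.2518]
  T[2,:] = [+0.0000 -0.3037 +0.2226 -0.9654 +0.0764]
  T[3,:] = [+0.0000 +0.3190 -0.4107 +0.8751 -0.4249]
  T[4,:] = [+0.0000 -0.1067 +0.0651 -0.4072 -0.0992]
|eigenvalues of T|: 1.6061, 0.3980, 0.2775, 0.0257, 0.0000.
ρ(T) = max|λ| = 1.6061; 1.6061 > 1: divergent.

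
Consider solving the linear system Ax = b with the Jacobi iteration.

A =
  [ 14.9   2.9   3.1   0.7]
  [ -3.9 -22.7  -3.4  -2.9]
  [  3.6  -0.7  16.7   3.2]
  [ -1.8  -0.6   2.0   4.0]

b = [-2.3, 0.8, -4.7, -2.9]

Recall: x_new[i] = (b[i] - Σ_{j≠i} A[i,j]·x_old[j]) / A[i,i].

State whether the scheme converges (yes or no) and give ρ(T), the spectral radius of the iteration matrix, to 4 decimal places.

A = D + L + U where D = diag(14.9, -22.7, 16.7, 4).
Jacobi T = -D⁻¹(L+U): T[2,1] = -(-0.7)/(16.7) = +0.0419; T[2,2] = 0.
  T[0,:] = [+0.0000  -0.1946  -0.2081  -0.0470]
  T[1,:] = [-0.1718  +0.0000  -0.1498  -0.1278]
  T[2,:] = [-0.2156  +0.0419  +0.0000  -0.1916]
  T[3,:] = [+0.4500  +0.1500  -0.5000  +0.0000]
|eigenvalues of T|: 0.4180, 0.3006, 0.3006, 0.0856.
ρ(T) = max|λ| = 0.4180; 0.4180 < 1: convergent.

yes, ρ = 0.4180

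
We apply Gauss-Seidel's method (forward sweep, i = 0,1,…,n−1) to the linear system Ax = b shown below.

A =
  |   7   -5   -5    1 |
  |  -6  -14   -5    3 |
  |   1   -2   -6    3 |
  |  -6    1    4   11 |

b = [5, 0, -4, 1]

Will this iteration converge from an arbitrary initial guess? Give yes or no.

yes

Let D = diag(7, -14, -6, 11); L, U the strict triangles.
T_GS = -(D+L)⁻¹U: row 0 first, T[0,3] = -(1)/(7) = -0.1429; later rows by forward substitution.
  T[0,:] = [+0.0000 +0.7143 +0.7143 -0.1429]
  T[1,:] = [+0.0000 -0.3061 -0.6633 +0.2755]
  T[2,:] = [+0.0000 +0.2211 +0.3401 +0.3844]
  T[3,:] = [+0.0000 +0.3370 +0.3262 -0.2427]
|λ(T)| sorted: 0.6533, 0.3263, 0.3263, 0.0000.
spectral radius ρ = 0.6533; 0.6533 < 1: convergent.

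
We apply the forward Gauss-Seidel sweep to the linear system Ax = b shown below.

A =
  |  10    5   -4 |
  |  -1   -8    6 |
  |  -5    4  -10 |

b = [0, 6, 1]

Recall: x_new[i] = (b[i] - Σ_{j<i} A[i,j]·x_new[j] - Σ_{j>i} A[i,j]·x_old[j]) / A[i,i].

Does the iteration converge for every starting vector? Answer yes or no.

yes

A = D + L + U where D = diag(10, -8, -10).
Gauss-Seidel: T = -(D+L)⁻¹U, row 0 first, T[0,1] = -(5)/(10) = -0.5000; later rows by forward substitution.
  T[0,:] = [+0.0000 -0.5000 +0.4000]
  T[1,:] = [+0.0000 +0.0625 +0.7000]
  T[2,:] = [+0.0000 +0.2750 +0.0800]
|roots of det(T-λI)|: 0.5101, 0.3676, 0.0000.
ρ(T) = max|λ| = 0.5101; 0.5101 < 1 ⇒ converges.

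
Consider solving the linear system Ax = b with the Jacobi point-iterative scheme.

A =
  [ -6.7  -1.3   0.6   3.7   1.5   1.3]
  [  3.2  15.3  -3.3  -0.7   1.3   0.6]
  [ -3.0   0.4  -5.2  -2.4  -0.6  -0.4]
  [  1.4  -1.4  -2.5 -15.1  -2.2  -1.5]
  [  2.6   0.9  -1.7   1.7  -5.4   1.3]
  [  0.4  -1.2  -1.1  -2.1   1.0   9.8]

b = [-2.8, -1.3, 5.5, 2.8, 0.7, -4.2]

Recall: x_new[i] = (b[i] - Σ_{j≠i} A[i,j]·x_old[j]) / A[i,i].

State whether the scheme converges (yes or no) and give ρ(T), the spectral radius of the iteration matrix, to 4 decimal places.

yes, ρ = 0.5871

Write A = D+L+U with D = diag(-6.7, 15.3, -5.2, -15.1, -5.4, 9.8).
Jacobi T = -D⁻¹(L+U): T[0,2] = -(0.6)/(-6.7) = +0.0896; T[0,0] = 0.
  T[0,:] = [+0.0000 -0.1940 +0.0896 +0.5522 +0.2239 +0.1940]
  T[1,:] = [-0.2092 +0.0000 +0.2157 +0.0458 -0.0850 -0.0392]
  T[2,:] = [-0.5769 +0.0769 +0.0000 -0.4615 -0.1154 -0.0769]
  T[3,:] = [+0.0927 -0.0927 -0.1656 +0.0000 -0.1457 -0.0993]
  T[4,:] = [+0.4815 +0.1667 -0.3148 +0.3148 +0.0000 +0.2407]
  T[5,:] = [-0.0408 +0.1224 +0.1122 +0.2143 -0.1020 +0.0000]
|roots of det(T-λI)|: 0.5871, 0.3914, 0.3914, 0.3464, 0.3464, 0.0491.
ρ(T) = max|λ| = 0.5871; 0.5871 < 1: convergent.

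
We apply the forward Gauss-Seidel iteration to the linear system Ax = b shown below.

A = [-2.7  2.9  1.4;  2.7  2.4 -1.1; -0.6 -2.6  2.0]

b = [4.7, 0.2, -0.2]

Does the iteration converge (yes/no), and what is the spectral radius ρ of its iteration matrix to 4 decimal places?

no, ρ = 1.3266

A = D + L + U where D = diag(-2.7, 2.4, 2).
GS T = -(D+L)⁻¹U: row 0 first, T[0,2] = -(1.4)/(-2.7) = +0.5185; later rows by forward substitution.
  T[0,:] = [+0.0000 +1.0741 +0.5185]
  T[1,:] = [+0.0000 -1.2083 -0.1250]
  T[2,:] = [+0.0000 -1.2486 -0.0069]
|roots of det(T-λI)|: 1.3266, 0.1113, 0.0000.
ρ(T) = max|λ| = 1.3266; 1.3266 > 1, so it fails to converge.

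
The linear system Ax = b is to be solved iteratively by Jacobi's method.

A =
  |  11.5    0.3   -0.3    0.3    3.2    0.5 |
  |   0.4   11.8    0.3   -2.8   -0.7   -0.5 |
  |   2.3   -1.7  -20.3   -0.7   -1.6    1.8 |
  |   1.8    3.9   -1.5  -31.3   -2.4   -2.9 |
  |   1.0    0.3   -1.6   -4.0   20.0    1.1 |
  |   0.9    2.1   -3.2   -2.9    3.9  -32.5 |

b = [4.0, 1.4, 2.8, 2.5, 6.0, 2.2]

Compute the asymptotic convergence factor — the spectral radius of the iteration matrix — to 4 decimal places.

0.2097

Write A = D+L+U with D = diag(11.5, 11.8, -20.3, -31.3, 20, -32.5).
Jacobi: T = -D⁻¹(L+U), T[3,2] = -(-1.5)/(-31.3) = -0.0479; T[3,3] = 0.
  T[0,:] = [+0.0000  -0.0261  +0.0261  -0.0261  -0.2783  -0.0435]
  T[1,:] = [-0.0339  +0.0000  -0.0254  +0.2373  +0.0593  +0.0424]
  T[2,:] = [+0.1133  -0.0837  +0.0000  -0.0345  -0.0788  +0.0887]
  T[3,:] = [+0.0575  +0.1246  -0.0479  +0.0000  -0.0767  -0.0927]
  T[4,:] = [-0.0500  -0.0150  +0.0800  +0.2000  +0.0000  -0.0550]
  T[5,:] = [+0.0277  +0.0646  -0.0985  -0.0892  +0.1200  +0.0000]
eigenvalue magnitudes: 0.2097, 0.1721, 0.1721, 0.1662, 0.0665, 0.0665.
ρ(T) = max|λ| = 0.2097; 0.2097 < 1, so it converges for any x₀.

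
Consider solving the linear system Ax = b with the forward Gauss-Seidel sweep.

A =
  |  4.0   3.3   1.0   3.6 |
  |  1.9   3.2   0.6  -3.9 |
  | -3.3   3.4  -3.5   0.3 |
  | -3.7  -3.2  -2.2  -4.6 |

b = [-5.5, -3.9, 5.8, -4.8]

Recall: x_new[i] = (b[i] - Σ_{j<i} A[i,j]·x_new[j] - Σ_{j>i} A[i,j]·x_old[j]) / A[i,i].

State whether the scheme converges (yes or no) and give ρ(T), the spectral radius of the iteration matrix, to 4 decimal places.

Split A = D + L + U, D = diag(4, 3.2, -3.5, -4.6).
Gauss-Seidel: T = -(D+L)⁻¹U, row 0 first, T[0,3] = -(3.6)/(4) = -0.9000; later rows by forward substitution.
  T[0,:] = [+0.0000, -0.8250, -0.2500, -0.9000]
  T[1,:] = [+0.0000, +0.4898, -0.0391, +1.7531]
  T[2,:] = [+0.0000, +1.2537, +0.1978, +2.6373]
  T[3,:] = [+0.0000, -0.2768, +0.1337, -1.7570]
|roots of det(T-λI)|: 1.6401, 0.5591, 0.0116, 0.0000.
ρ = 1.6401; 1.6401 > 1, so it fails to converge.

no, ρ = 1.6401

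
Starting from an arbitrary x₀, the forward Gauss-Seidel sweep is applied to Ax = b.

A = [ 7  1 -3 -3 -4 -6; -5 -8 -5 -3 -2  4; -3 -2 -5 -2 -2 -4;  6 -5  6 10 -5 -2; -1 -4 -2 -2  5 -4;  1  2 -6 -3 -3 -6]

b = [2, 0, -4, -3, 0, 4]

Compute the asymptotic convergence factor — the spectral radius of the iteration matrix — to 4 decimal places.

1.3225

Diagonal D = diag(7, -8, -5, 10, 5, -6); L, U strict lower/upper.
GS T = -(D+L)⁻¹U: row 0 first, T[0,3] = -(-3)/(7) = +0.4286; later rows by forward substitution.
  T[0,:] = [+0.0000, -0.1429, +0.4286, +0.4286, +0.5714, +0.8571]
  T[1,:] = [+0.0000, +0.0893, -0.8929, -0.6429, -0.6071, -0.0357]
  T[2,:] = [+0.0000, +0.0500, +0.1000, -0.4000, -0.5000, -1.3000]
  T[3,:] = [+0.0000, +0.1004, -0.7636, -0.3386, +0.1536, +0.4479]
  T[4,:] = [+0.0000, +0.1030, -0.8940, -0.7240, -0.5100, +0.6020]
  T[5,:] = [+0.0000, -0.1457, +0.5026, +0.7884, +0.5711, +0.9060]
moduli |λ_i(T)| = 1.3225, 0.5522, 0.5522, 0.0919, 0.0642, 0.0000.
spectral radius ρ = 1.3225; 1.3225 > 1: divergent.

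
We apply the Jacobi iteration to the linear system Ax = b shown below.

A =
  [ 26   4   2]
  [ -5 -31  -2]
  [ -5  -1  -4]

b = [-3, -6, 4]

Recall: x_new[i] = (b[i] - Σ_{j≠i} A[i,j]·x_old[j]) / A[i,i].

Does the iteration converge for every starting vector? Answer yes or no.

Let D = diag(26, -31, -4); L, U the strict triangles.
T_J = -D⁻¹(L+U): T[1,0] = -(-5)/(-31) = -0.1613; T[1,1] = 0.
  T[0,:] = [+0.0000  -0.1538  -0.0769]
  T[1,:] = [-0.1613  +0.0000  -0.0645]
  T[2,:] = [-1.2500  -0.2500  +0.0000]
|roots of det(T-λI)|: 0.4174, 0.2888, 0.1287.
spectral radius ρ = 0.4174; 0.4174 < 1, so it converges for any x₀.

yes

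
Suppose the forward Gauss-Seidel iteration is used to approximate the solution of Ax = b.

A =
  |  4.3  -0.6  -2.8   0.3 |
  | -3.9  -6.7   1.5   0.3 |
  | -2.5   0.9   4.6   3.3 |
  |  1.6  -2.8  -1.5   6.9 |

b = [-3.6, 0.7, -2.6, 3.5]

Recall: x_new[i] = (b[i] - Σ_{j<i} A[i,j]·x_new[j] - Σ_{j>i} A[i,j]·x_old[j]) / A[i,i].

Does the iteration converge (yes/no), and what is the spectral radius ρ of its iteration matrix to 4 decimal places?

yes, ρ = 0.5032

Split A = D + L + U, D = diag(4.3, -6.7, 4.6, 6.9).
T_GS = -(D+L)⁻¹U: row 0 first, T[0,1] = -(-0.6)/(4.3) = +0.1395; later rows by forward substitution.
  T[0,:] = [+0.0000 +0.1395 +0.6512 -0.0698]
  T[1,:] = [+0.0000 -0.0812 -0.1552 +0.0854]
  T[2,:] = [+0.0000 +0.0917 +0.3842 -0.7720]
  T[3,:] = [+0.0000 -0.0454 -0.1304 -0.1170]
|λ(T)| sorted: 0.5032, 0.2803, 0.0368, 0.0000.
spectral radius ρ = 0.5032; 0.5032 < 1, so it converges for any x₀.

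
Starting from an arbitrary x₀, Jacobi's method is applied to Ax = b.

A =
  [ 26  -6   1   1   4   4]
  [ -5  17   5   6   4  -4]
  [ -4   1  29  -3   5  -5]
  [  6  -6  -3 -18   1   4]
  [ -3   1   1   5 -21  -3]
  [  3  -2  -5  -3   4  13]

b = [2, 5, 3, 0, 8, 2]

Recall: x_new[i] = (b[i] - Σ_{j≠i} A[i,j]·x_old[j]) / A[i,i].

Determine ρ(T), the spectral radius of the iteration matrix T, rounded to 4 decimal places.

0.7336

Write A = D+L+U with D = diag(26, 17, 29, -18, -21, 13).
Jacobi: T = -D⁻¹(L+U), T[1,2] = -(5)/(17) = -0.2941; T[1,1] = 0.
  T[0,:] = [+0.0000 +0.2308 -0.0385 -0.0385 -0.1538 -0.1538]
  T[1,:] = [+0.2941 +0.0000 -0.2941 -0.3529 -0.2353 +0.2353]
  T[2,:] = [+0.1379 -0.0345 +0.0000 +0.1034 -0.1724 +0.1724]
  T[3,:] = [+0.3333 -0.3333 -0.1667 +0.0000 +0.0556 +0.2222]
  T[4,:] = [-0.1429 +0.0476 +0.0476 +0.2381 +0.0000 -0.1429]
  T[5,:] = [-0.2308 +0.1538 +0.3846 +0.2308 -0.3077 +0.0000]
moduli |λ_i(T)| = 0.7336, 0.3870, 0.2530, 0.2530, 0.1024, 0.1024.
ρ = 0.7336; 0.7336 < 1, so it converges for any x₀.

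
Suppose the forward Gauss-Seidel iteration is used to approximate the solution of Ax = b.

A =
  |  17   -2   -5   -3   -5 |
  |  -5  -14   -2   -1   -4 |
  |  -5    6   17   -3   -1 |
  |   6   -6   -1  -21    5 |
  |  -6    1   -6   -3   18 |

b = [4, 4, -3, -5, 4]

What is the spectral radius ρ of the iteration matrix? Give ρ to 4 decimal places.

0.6027

A = D + L + U where D = diag(17, -14, 17, -21, 18).
Gauss-Seidel: T = -(D+L)⁻¹U, row 0 first, T[0,2] = -(-5)/(17) = +0.2941; later rows by forward substitution.
  T[0,:] = [+0.0000 +0.1176 +0.2941 +0.1765 +0.2941]
  T[1,:] = [+0.0000 -0.0420 -0.2479 -0.1345 -0.3908]
  T[2,:] = [+0.0000 +0.0494 +0.1740 +0.2758 +0.2832]
  T[3,:] = [+0.0000 +0.0433 +0.1466 +0.0757 +0.4203]
  T[4,:] = [+0.0000 +0.0652 +0.1942 +0.1709 +0.2842]
eigenvalue magnitudes: 0.6027, 0.1020, 0.1020, 0.0376, 0.0000.
ρ = 0.6027; 0.6027 < 1 ⇒ converges.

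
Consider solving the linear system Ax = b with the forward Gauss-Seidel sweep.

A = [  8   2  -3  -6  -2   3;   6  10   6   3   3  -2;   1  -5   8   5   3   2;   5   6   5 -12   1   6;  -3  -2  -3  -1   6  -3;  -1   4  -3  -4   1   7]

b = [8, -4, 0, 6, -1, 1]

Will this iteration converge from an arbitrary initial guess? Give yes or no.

no

Split A = D + L + U, D = diag(8, 10, 8, -12, 6, 7).
GS T = -(D+L)⁻¹U: row 0 first, T[0,2] = -(-3)/(8) = +0.3750; later rows by forward substitution.
  T[0,:] = [+0.0000 -0.2500 +0.3750 +0.7500 +0.2500 -0.3750]
  T[1,:] = [+0.0000 +0.1500 -0.8250 -0.7500 -0.4500 +0.4250]
  T[2,:] = [+0.0000 +0.1250 -0.5625 -1.1875 -0.6875 +0.0625]
  T[3,:] = [+0.0000 +0.0229 -0.4906 -0.5573 -0.3240 +0.5823]
  T[4,:] = [+0.0000 -0.0087 -0.4505 -0.5616 -0.4227 +0.5825]
  T[5,:] = [+0.0000 -0.0535 +0.0679 -0.2114 -0.1265 -0.0201]
|λ(T)| sorted: 1.5791, 0.3599, 0.3599, 0.0586, 0.0466, 0.0000.
spectral radius ρ = 1.5791; 1.5791 > 1 ⇒ diverges.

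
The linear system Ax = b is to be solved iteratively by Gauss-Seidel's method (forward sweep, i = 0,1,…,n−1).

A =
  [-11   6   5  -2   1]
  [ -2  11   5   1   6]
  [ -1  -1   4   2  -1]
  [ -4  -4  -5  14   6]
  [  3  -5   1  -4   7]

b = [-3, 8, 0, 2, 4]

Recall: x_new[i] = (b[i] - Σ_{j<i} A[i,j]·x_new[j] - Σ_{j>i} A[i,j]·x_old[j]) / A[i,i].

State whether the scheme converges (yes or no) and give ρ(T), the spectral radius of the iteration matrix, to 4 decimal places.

A = D + L + U where D = diag(-11, 11, 4, 14, 7).
Gauss-Seidel: T = -(D+L)⁻¹U, row 0 first, T[0,4] = -(1)/(-11) = +0.0909; later rows by forward substitution.
  T[0,:] = [+0.0000  +0.5455  +0.4545  -0.1818  +0.0909]
  T[1,:] = [+0.0000  +0.0992  -0.3719  -0.1240  -0.5289]
  T[2,:] = [+0.0000  +0.1612  +0.0207  -0.5764  +0.1405]
  T[3,:] = [+0.0000  +0.2417  +0.0310  -0.2932  -0.5035]
  T[4,:] = [+0.0000  -0.0478  -0.4457  -0.0958  -0.7246]
|roots of det(T-λI)|: 0.8616, 0.4289, 0.4289, 0.1437, 0.0000.
ρ = 0.8616; 0.8616 < 1, so it converges for any x₀.

yes, ρ = 0.8616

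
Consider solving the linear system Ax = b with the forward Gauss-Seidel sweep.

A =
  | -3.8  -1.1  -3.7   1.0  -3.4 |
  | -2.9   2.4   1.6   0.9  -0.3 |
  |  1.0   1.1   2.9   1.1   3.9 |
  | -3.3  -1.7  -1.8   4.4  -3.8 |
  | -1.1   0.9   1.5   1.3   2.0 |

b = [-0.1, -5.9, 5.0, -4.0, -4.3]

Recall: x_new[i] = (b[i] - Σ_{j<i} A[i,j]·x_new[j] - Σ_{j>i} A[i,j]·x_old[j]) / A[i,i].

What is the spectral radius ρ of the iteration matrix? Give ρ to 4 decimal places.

Write A = D+L+U with D = diag(-3.8, 2.4, 2.9, 4.4, 2).
GS T = -(D+L)⁻¹U: row 0 first, T[0,4] = -(-3.4)/(-3.8) = -0.8947; later rows by forward substitution.
  T[0,:] = [+0.0000  -0.2895  -0.9737  +0.2632  -0.8947]
  T[1,:] = [+0.0000  -0.3498  -1.8432  -0.0570  -0.9561]
  T[2,:] = [+0.0000  +0.2325  +1.0349  -0.4484  -0.6736]
  T[3,:] = [+0.0000  -0.2571  -1.0190  -0.0081  -0.4524]
  T[4,:] = [+0.0000  -0.0090  +0.1801  +0.5120  +0.7374]
|λ(T)| sorted: 1.1777, 0.3833, 0.3833, 0.2009, 0.0000.
spectral radius ρ = 1.1777; 1.1777 > 1 ⇒ diverges.

1.1777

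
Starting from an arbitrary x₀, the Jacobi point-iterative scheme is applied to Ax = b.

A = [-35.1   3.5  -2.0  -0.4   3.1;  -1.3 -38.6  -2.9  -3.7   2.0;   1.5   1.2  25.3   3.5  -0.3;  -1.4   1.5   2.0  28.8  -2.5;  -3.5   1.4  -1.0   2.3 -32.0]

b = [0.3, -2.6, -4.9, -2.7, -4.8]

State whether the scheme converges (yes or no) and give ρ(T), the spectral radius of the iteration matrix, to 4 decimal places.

yes, ρ = 0.1784

A = D + L + U where D = diag(-35.1, -38.6, 25.3, 28.8, -32).
Jacobi: T = -D⁻¹(L+U), T[3,2] = -(2)/(28.8) = -0.0694; T[3,3] = 0.
  T[0,:] = [+0.0000  +0.0997  -0.0570  -0.0114  +0.0883]
  T[1,:] = [-0.0337  +0.0000  -0.0751  -0.0959  +0.0518]
  T[2,:] = [-0.0593  -0.0474  +0.0000  -0.1383  +0.0119]
  T[3,:] = [+0.0486  -0.0521  -0.0694  +0.0000  +0.0868]
  T[4,:] = [-0.1094  +0.0437  -0.0312  +0.0719  +0.0000]
eigenvalue magnitudes: 0.1784, 0.1398, 0.1028, 0.1028, 0.0439.
ρ = 0.1784; 0.1784 < 1 ⇒ converges.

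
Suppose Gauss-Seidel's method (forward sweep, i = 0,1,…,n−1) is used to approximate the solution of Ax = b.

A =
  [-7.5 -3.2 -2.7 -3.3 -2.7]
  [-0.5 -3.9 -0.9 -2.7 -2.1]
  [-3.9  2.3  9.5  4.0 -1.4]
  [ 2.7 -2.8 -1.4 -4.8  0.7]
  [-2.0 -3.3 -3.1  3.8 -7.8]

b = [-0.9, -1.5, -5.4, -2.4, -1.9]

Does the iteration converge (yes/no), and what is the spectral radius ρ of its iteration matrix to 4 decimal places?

yes, ρ = 0.8364

Split A = D + L + U, D = diag(-7.5, -3.9, 9.5, -4.8, -7.8).
T_GS = -(D+L)⁻¹U: row 0 first, T[0,1] = -(-3.2)/(-7.5) = -0.4267; later rows by forward substitution.
  T[0,:] = [+0.0000, -0.4267, -0.3600, -0.4400, -0.3600]
  T[1,:] = [+0.0000, +0.0547, -0.1846, -0.6359, -0.4923]
  T[2,:] = [+0.0000, -0.1884, -0.1031, -0.4477, +0.1188]
  T[3,:] = [+0.0000, -0.2170, -0.0647, +0.2540, +0.1959]
  T[4,:] = [+0.0000, +0.0554, +0.1798, +0.6836, +0.3488]
|roots of det(T-λI)|: 0.8364, 0.3952, 0.0685, 0.0685, 0.0000.
ρ = 0.8364; 0.8364 < 1, so it converges for any x₀.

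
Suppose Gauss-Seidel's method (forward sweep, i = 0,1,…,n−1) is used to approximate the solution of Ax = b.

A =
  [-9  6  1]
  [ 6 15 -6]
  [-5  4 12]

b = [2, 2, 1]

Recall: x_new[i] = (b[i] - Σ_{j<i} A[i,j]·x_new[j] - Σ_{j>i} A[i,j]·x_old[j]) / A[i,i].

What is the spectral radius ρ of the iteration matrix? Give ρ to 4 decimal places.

0.5434

Write A = D+L+U with D = diag(-9, 15, 12).
T_GS = -(D+L)⁻¹U: row 0 first, T[0,1] = -(6)/(-9) = +0.6667; later rows by forward substitution.
  T[0,:] = [+0.0000, +0.6667, +0.1111]
  T[1,:] = [+0.0000, -0.2667, +0.3556]
  T[2,:] = [+0.0000, +0.3667, -0.0722]
|λ(T)| sorted: 0.5434, 0.2045, 0.0000.
ρ = 0.5434; 0.5434 < 1 ⇒ converges.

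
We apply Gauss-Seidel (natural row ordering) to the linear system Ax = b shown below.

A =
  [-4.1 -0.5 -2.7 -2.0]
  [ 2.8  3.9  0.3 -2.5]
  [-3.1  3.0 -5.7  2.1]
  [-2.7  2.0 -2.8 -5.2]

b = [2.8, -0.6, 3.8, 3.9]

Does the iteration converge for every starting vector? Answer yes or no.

Diagonal D = diag(-4.1, 3.9, -5.7, -5.2); L, U strict lower/upper.
T_GS = -(D+L)⁻¹U: row 0 first, T[0,1] = -(-0.5)/(-4.1) = -0.1220; later rows by forward substitution.
  T[0,:] = [+0.0000 -0.1220 -0.6585 -0.4878]
  T[1,:] = [+0.0000 +0.0876 +0.3959 +0.9912]
  T[2,:] = [+0.0000 +0.1124 +0.5665 +1.1554]
  T[3,:] = [+0.0000 +0.0365 +0.1891 +0.0124]
|eigenvalues of T|: 0.9253, 0.2662, 0.0073, 0.0000.
spectral radius ρ = 0.9253; 0.9253 < 1 ⇒ converges.

yes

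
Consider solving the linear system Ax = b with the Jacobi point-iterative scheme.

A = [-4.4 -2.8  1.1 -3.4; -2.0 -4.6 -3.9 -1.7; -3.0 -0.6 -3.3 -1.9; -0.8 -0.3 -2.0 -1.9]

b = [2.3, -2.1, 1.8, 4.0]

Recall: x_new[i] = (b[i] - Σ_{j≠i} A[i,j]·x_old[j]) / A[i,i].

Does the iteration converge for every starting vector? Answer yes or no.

no

Diagonal D = diag(-4.4, -4.6, -3.3, -1.9); L, U strict lower/upper.
T_J = -D⁻¹(L+U): T[1,3] = -(-1.7)/(-4.6) = -0.3696; T[1,1] = 0.
  T[0,:] = [+0.0000 -0.6364 +0.2500 -0.7727]
  T[1,:] = [-0.4348 +0.0000 -0.8478 -0.3696]
  T[2,:] = [-0.9091 -0.1818 +0.0000 -0.5758]
  T[3,:] = [-0.4211 -0.1579 -1.0526 +0.0000]
|λ(T)| sorted: 1.5104, 0.8785, 0.8785, 0.2511.
ρ(T) = max|λ| = 1.5104; 1.5104 > 1 ⇒ diverges.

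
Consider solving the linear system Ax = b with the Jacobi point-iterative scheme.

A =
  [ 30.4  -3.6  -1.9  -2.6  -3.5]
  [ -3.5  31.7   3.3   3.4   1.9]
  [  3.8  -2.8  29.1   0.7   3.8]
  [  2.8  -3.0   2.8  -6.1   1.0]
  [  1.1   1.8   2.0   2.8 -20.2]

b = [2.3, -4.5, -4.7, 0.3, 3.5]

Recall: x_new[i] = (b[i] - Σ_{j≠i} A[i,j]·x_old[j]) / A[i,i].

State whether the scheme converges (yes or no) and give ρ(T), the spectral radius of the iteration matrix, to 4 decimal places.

yes, ρ = 0.3467

Write A = D+L+U with D = diag(30.4, 31.7, 29.1, -6.1, -20.2).
Jacobi T = -D⁻¹(L+U): T[0,4] = -(-3.5)/(30.4) = +0.1151; T[0,0] = 0.
  T[0,:] = [+0.0000, +0.1184, +0.0625, +0.0855, +0.1151]
  T[1,:] = [+0.1104, +0.0000, -0.1041, -0.1073, -0.0599]
  T[2,:] = [-0.1306, +0.0962, +0.0000, -0.0241, -0.1306]
  T[3,:] = [+0.4590, -0.4918, +0.4590, +0.0000, +0.1639]
  T[4,:] = [+0.0545, +0.0891, +0.0990, +0.1386, +0.0000]
moduli |λ_i(T)| = 0.3467, 0.2355, 0.2355, 0.1387, 0.1269.
ρ = 0.3467; 0.3467 < 1: convergent.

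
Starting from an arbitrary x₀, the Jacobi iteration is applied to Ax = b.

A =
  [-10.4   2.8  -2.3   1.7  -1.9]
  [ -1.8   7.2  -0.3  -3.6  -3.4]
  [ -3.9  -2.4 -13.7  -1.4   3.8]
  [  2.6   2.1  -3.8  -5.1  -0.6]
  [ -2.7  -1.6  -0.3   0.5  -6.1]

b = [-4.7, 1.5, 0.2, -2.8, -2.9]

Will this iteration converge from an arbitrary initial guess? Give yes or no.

Write A = D+L+U with D = diag(-10.4, 7.2, -13.7, -5.1, -6.1).
Jacobi: T = -D⁻¹(L+U), T[4,3] = -(0.5)/(-6.1) = +0.0820; T[4,4] = 0.
  T[0,:] = [+0.0000, +0.2692, -0.2212, +0.1635, -0.1827]
  T[1,:] = [+0.2500, +0.0000, +0.0417, +0.5000, +0.4722]
  T[2,:] = [-0.2847, -0.1752, +0.0000, -0.1022, +0.2774]
  T[3,:] = [+0.5098, +0.4118, -0.7451, +0.0000, -0.1176]
  T[4,:] = [-0.4426, -0.2623, -0.0492, +0.0820, +0.0000]
|λ(T)| sorted: 0.8854, 0.4393, 0.3692, 0.3692, 0.3651.
ρ = 0.8854; 0.8854 < 1, so it converges for any x₀.

yes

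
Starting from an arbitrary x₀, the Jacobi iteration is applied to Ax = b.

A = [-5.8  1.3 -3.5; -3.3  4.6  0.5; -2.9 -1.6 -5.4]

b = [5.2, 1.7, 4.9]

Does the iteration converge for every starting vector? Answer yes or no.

Write A = D+L+U with D = diag(-5.8, 4.6, -5.4).
Jacobi T = -D⁻¹(L+U): T[0,1] = -(1.3)/(-5.8) = +0.2241; T[0,0] = 0.
  T[0,:] = [+0.0000 +0.2241 -0.6034]
  T[1,:] = [+0.7174 +0.0000 -0.1087]
  T[2,:] = [-0.5370 -0.2963 +0.0000]
eigenvalue magnitudes: 0.8292, 0.4522, 0.3770.
ρ(T) = max|λ| = 0.8292; 0.8292 < 1: convergent.

yes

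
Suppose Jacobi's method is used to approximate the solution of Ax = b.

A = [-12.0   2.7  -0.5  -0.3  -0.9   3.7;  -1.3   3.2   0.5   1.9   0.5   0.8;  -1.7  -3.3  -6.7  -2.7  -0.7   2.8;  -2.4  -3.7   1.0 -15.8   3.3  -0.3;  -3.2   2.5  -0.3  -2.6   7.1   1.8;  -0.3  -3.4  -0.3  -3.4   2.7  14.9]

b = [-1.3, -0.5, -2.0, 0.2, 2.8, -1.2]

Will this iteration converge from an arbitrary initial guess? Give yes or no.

Split A = D + L + U, D = diag(-12, 3.2, -6.7, -15.8, 7.1, 14.9).
Jacobi: T = -D⁻¹(L+U), T[0,4] = -(-0.9)/(-12) = -0.0750; T[0,0] = 0.
  T[0,:] = [+0.0000 +0.2250 -0.0417 -0.0250 -0.0750 +0.3083]
  T[1,:] = [+0.4062 +0.0000 -0.1562 -0.5938 -0.1562 -0.2500]
  T[2,:] = [-0.2537 -0.4925 +0.0000 -0.4030 -0.1045 +0.4179]
  T[3,:] = [-0.1519 -0.2342 +0.0633 +0.0000 +0.2089 -0.0190]
  T[4,:] = [+0.4507 -0.3521 +0.0423 +0.3662 +0.0000 -0.2535]
  T[5,:] = [+0.0201 +0.2282 +0.0201 +0.2282 -0.1812 +0.0000]
moduli |λ_i(T)| = 0.6946, 0.4779, 0.2332, 0.2332, 0.1708, 0.1708.
ρ = 0.6946; 0.6946 < 1: convergent.

yes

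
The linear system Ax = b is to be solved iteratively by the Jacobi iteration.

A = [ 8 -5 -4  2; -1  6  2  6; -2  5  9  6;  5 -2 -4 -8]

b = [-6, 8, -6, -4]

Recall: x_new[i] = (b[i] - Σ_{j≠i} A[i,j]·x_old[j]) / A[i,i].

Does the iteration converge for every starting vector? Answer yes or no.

no

Let D = diag(8, 6, 9, -8); L, U the strict triangles.
Jacobi: T = -D⁻¹(L+U), T[3,0] = -(5)/(-8) = +0.6250; T[3,3] = 0.
  T[0,:] = [+0.0000  +0.6250  +0.5000  -0.2500]
  T[1,:] = [+0.1667  +0.0000  -0.3333  -1.0000]
  T[2,:] = [+0.2222  -0.5556  +0.0000  -0.6667]
  T[3,:] = [+0.6250  -0.2500  -0.5000  +0.0000]
|λ(T)| sorted: 1.3204, 0.7365, 0.7365, 0.4105.
ρ = 1.3204; 1.3204 > 1: divergent.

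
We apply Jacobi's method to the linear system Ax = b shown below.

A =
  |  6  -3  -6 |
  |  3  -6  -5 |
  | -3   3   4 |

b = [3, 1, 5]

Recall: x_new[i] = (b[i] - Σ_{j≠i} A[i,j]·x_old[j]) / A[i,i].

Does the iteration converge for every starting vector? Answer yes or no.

Let D = diag(6, -6, 4); L, U the strict triangles.
T_J = -D⁻¹(L+U): T[1,2] = -(-5)/(-6) = -0.8333; T[1,1] = 0.
  T[0,:] = [+0.0000  +0.5000  +1.0000]
  T[1,:] = [+0.5000  +0.0000  -0.8333]
  T[2,:] = [+0.7500  -0.7500  +0.0000]
|eigenvalues of T|: 1.4490, 0.9490, 0.5000.
ρ(T) = max|λ| = 1.4490; 1.4490 > 1 ⇒ diverges.

no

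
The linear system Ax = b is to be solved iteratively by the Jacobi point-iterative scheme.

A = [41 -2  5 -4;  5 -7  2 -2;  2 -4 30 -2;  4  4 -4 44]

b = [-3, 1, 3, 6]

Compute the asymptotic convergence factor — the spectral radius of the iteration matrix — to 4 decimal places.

Write A = D+L+U with D = diag(41, -7, 30, 44).
Jacobi T = -D⁻¹(L+U): T[2,0] = -(2)/(30) = -0.0667; T[2,2] = 0.
  T[0,:] = [+0.0000 +0.0488 -0.1220 +0.0976]
  T[1,:] = [+0.7143 +0.0000 +0.2857 -0.2857]
  T[2,:] = [-0.0667 +0.1333 +0.0000 +0.0667]
  T[3,:] = [-0.0909 -0.0909 +0.0909 +0.0000]
moduli |λ_i(T)| = 0.4075, 0.2000, 0.2000, 0.0635.
spectral radius ρ = 0.4075; 0.4075 < 1 ⇒ converges.

0.4075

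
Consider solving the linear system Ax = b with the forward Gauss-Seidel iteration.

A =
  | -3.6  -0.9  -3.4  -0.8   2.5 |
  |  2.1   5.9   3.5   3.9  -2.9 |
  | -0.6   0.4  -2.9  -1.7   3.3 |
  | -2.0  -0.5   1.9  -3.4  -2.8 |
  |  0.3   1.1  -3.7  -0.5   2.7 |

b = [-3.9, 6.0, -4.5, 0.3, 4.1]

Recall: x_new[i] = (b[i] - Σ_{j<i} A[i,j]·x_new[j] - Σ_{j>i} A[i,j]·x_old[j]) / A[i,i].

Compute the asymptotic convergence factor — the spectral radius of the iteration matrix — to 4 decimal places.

1.5917

Diagonal D = diag(-3.6, 5.9, -2.9, -3.4, 2.7); L, U strict lower/upper.
Gauss-Seidel: T = -(D+L)⁻¹U, row 0 first, T[0,3] = -(-0.8)/(-3.6) = -0.2222; later rows by forward substitution.
  T[0,:] = [+0.0000 -0.2500 -0.9444 -0.2222 +0.6944]
  T[1,:] = [+0.0000 +0.0890 -0.2571 -0.5819 +0.2444]
  T[2,:] = [+0.0000 +0.0640 +0.1599 -0.6205 +1.0280]
  T[3,:] = [+0.0000 +0.1697 +0.6827 -0.1305 -0.6935]
  T[4,:] = [+0.0000 +0.1107 +0.5553 -0.6127 +1.1035]
|eigenvalues of T|: 1.5917, 0.4751, 0.4751, 0.0221, 0.0000.
ρ(T) = max|λ| = 1.5917; 1.5917 > 1 ⇒ diverges.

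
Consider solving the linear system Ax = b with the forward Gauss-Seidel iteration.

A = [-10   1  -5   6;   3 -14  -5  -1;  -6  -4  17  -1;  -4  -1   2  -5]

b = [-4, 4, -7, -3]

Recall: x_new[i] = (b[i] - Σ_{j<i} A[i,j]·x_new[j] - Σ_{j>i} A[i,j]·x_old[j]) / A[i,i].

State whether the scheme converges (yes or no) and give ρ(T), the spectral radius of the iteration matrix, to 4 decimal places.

yes, ρ = 0.6236

Split A = D + L + U, D = diag(-10, -14, 17, -5).
Gauss-Seidel: T = -(D+L)⁻¹U, row 0 first, T[0,1] = -(1)/(-10) = +0.1000; later rows by forward substitution.
  T[0,:] = [+0.0000  +0.1000  -0.5000  +0.6000]
  T[1,:] = [+0.0000  +0.0214  -0.4643  +0.0571]
  T[2,:] = [+0.0000  +0.0403  -0.2857  +0.2840]
  T[3,:] = [+0.0000  -0.0682  +0.3786  -0.3778]
eigenvalue magnitudes: 0.6236, 0.0620, 0.0435, 0.0000.
ρ(T) = max|λ| = 0.6236; 0.6236 < 1, so it converges for any x₀.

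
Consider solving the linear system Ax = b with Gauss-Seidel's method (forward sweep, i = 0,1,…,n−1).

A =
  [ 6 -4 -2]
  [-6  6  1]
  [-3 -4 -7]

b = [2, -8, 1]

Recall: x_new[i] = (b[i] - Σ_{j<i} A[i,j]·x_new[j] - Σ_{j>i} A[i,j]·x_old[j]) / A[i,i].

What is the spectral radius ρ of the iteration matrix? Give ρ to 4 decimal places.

0.5201

Split A = D + L + U, D = diag(6, 6, -7).
GS T = -(D+L)⁻¹U: row 0 first, T[0,1] = -(-4)/(6) = +0.6667; later rows by forward substitution.
  T[0,:] = [+0.0000, +0.6667, +0.3333]
  T[1,:] = [+0.0000, +0.6667, +0.1667]
  T[2,:] = [+0.0000, -0.6667, -0.2381]
eigenvalue magnitudes: 0.5201, 0.0916, 0.0000.
spectral radius ρ = 0.5201; 0.5201 < 1, so it converges for any x₀.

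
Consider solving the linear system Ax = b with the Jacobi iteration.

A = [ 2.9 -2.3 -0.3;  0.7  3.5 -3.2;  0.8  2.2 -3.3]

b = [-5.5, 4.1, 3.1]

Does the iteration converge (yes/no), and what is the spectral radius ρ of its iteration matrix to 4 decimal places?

yes, ρ = 0.8206

Diagonal D = diag(2.9, 3.5, -3.3); L, U strict lower/upper.
T_J = -D⁻¹(L+U): T[2,0] = -(0.8)/(-3.3) = +0.2424; T[2,2] = 0.
  T[0,:] = [+0.0000 +0.7931 +0.1034]
  T[1,:] = [-0.2000 +0.0000 +0.9143]
  T[2,:] = [+0.2424 +0.6667 +0.0000]
|λ(T)| sorted: 0.8206, 0.4443, 0.4443.
spectral radius ρ = 0.8206; 0.8206 < 1: convergent.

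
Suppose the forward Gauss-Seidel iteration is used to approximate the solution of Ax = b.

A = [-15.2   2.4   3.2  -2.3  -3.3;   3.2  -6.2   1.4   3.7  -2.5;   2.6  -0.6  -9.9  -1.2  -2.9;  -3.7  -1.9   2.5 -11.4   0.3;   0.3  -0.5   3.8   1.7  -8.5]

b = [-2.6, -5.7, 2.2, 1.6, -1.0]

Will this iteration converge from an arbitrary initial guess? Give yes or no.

A = D + L + U where D = diag(-15.2, -6.2, -9.9, -11.4, -8.5).
GS T = -(D+L)⁻¹U: row 0 first, T[0,3] = -(-2.3)/(-15.2) = -0.1513; later rows by forward substitution.
  T[0,:] = [+0.0000, +0.1579, +0.2105, -0.1513, -0.2171]
  T[1,:] = [+0.0000, +0.0815, +0.3345, +0.5187, -0.5153]
  T[2,:] = [+0.0000, +0.0365, +0.0350, -0.1924, -0.3187]
  T[3,:] = [+0.0000, -0.0568, -0.1164, -0.0795, +0.1128]
  T[4,:] = [+0.0000, +0.0057, -0.0199, -0.1378, -0.0973]
eigenvalue magnitudes: 0.1934, 0.1513, 0.1513, 0.0009, 0.0000.
ρ = 0.1934; 0.1934 < 1, so it converges for any x₀.

yes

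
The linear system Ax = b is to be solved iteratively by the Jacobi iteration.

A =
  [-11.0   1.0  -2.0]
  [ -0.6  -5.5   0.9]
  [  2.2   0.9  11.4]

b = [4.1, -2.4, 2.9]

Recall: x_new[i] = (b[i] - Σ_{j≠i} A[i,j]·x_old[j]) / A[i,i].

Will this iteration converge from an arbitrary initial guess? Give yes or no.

yes

Split A = D + L + U, D = diag(-11, -5.5, 11.4).
Jacobi T = -D⁻¹(L+U): T[0,1] = -(1)/(-11) = +0.0909; T[0,0] = 0.
  T[0,:] = [+0.0000  +0.0909  -0.1818]
  T[1,:] = [-0.1091  +0.0000  +0.1636]
  T[2,:] = [-0.1930  -0.0789  +0.0000]
eigenvalue magnitudes: 0.1890, 0.1532, 0.1532.
ρ(T) = max|λ| = 0.1890; 0.1890 < 1 ⇒ converges.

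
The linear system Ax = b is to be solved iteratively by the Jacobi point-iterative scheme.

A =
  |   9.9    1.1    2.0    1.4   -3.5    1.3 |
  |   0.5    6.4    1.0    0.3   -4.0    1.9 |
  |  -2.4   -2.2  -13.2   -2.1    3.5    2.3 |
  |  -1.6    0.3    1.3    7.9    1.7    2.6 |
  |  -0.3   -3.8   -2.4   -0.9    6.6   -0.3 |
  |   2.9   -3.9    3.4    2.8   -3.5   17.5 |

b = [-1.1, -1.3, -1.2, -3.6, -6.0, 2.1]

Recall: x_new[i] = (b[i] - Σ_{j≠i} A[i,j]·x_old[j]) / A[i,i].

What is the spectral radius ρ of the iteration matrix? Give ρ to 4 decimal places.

A = D + L + U where D = diag(9.9, 6.4, -13.2, 7.9, 6.6, 17.5).
Jacobi: T = -D⁻¹(L+U), T[1,4] = -(-4)/(6.4) = +0.6250; T[1,1] = 0.
  T[0,:] = [+0.0000 -0.1111 -0.2020 -0.1414 +0.3535 -0.1313]
  T[1,:] = [-0.0781 +0.0000 -0.1562 -0.0469 +0.6250 -0.2969]
  T[2,:] = [-0.1818 -0.1667 +0.0000 -0.1591 +0.2652 +0.1742]
  T[3,:] = [+0.2025 -0.0380 -0.1646 +0.0000 -0.2152 -0.3291]
  T[4,:] = [+0.0455 +0.5758 +0.3636 +0.1364 +0.0000 +0.0455]
  T[5,:] = [-0.1657 +0.2229 -0.1943 -0.1600 +0.2000 +0.0000]
|λ(T)| sorted: 0.8217, 0.5392, 0.2724, 0.2724, 0.1848, 0.1038.
ρ = 0.8217; 0.8217 < 1, so it converges for any x₀.

0.8217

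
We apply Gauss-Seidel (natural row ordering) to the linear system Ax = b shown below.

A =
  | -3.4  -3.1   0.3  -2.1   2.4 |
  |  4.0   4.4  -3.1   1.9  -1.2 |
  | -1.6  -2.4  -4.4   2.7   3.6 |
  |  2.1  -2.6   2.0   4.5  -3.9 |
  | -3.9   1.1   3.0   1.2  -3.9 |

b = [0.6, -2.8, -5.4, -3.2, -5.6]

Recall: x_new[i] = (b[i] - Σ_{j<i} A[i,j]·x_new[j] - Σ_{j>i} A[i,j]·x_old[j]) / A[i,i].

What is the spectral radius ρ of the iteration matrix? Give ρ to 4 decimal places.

Let D = diag(-3.4, 4.4, -4.4, 4.5, -3.9); L, U the strict triangles.
T_GS = -(D+L)⁻¹U: row 0 first, T[0,2] = -(0.3)/(-3.4) = +0.0882; later rows by forward substitution.
  T[0,:] = [+0.0000  -0.9118  +0.0882  -0.6176  +0.7059]
  T[1,:] = [+0.0000  +0.8289  +0.6243  +0.1297  -0.3690]
  T[2,:] = [+0.0000  -0.1206  -0.3726  +0.7675  +0.7628]
  T[3,:] = [+0.0000  +0.9580  +0.4852  +0.0220  -0.0149]
  T[4,:] = [+0.0000  +1.3476  -0.0495  +1.2514  -0.2278]
eigenvalue magnitudes: 1.2318, 0.8378, 0.8378, 0.3951, 0.0000.
spectral radius ρ = 1.2318; 1.2318 > 1, so it fails to converge.

1.2318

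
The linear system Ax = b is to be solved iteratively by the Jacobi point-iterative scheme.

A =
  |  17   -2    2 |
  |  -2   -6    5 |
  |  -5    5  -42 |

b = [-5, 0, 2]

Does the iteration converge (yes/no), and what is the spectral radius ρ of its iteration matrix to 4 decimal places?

Diagonal D = diag(17, -6, -42); L, U strict lower/upper.
T_J = -D⁻¹(L+U): T[0,1] = -(-2)/(17) = +0.1176; T[0,0] = 0.
  T[0,:] = [+0.0000, +0.1176, -0.1176]
  T[1,:] = [-0.3333, +0.0000, +0.8333]
  T[2,:] = [-0.1190, +0.1190, +0.0000]
|λ(T)| sorted: 0.3107, 0.1953, 0.1154.
spectral radius ρ = 0.3107; 0.3107 < 1, so it converges for any x₀.

yes, ρ = 0.3107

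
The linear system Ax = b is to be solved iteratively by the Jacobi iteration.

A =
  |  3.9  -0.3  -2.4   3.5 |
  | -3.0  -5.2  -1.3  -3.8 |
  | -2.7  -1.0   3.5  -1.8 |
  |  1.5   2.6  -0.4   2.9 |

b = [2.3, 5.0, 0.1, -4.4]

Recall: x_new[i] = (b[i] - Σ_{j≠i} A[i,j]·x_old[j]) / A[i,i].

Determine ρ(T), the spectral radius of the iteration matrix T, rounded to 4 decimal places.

Write A = D+L+U with D = diag(3.9, -5.2, 3.5, 2.9).
Jacobi T = -D⁻¹(L+U): T[3,2] = -(-0.4)/(2.9) = +0.1379; T[3,3] = 0.
  T[0,:] = [+0.0000 +0.0769 +0.6154 -0.8974]
  T[1,:] = [-0.5769 +0.0000 -0.2500 -0.7308]
  T[2,:] = [+0.7714 +0.2857 +0.0000 +0.5143]
  T[3,:] = [-0.5172 -0.8966 +0.1379 +0.0000]
|roots of det(T-λI)|: 1.4048, 0.8429, 0.8429, 0.1806.
ρ = 1.4048; 1.4048 > 1, so it fails to converge.

1.4048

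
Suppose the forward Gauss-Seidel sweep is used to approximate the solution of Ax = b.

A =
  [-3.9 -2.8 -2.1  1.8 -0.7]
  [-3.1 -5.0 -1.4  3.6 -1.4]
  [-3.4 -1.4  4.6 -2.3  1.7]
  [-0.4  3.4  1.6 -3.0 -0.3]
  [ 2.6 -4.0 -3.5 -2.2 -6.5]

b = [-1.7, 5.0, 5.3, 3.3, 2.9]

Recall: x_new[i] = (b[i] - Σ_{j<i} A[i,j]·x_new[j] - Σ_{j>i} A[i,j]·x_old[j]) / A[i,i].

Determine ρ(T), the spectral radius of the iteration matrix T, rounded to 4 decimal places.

Diagonal D = diag(-3.9, -5, 4.6, -3, -6.5); L, U strict lower/upper.
GS T = -(D+L)⁻¹U: row 0 first, T[0,4] = -(-0.7)/(-3.9) = -0.1795; later rows by forward substitution.
  T[0,:] = [+0.0000  -0.7179  -0.5385  +0.4615  -0.1795]
  T[1,:] = [+0.0000  +0.4451  +0.0538  +0.4338  -0.1687]
  T[2,:] = [+0.0000  -0.3952  -0.3816  +0.9732  -0.5536]
  T[3,:] = [+0.0000  +0.3894  -0.0707  +0.9492  -0.5625]
  T[4,:] = [+0.0000  -0.4801  -0.0191  -0.9276  +0.5205]
eigenvalue magnitudes: 1.6816, 0.2141, 0.1435, 0.0778, 0.0000.
spectral radius ρ = 1.6816; 1.6816 > 1: divergent.

1.6816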